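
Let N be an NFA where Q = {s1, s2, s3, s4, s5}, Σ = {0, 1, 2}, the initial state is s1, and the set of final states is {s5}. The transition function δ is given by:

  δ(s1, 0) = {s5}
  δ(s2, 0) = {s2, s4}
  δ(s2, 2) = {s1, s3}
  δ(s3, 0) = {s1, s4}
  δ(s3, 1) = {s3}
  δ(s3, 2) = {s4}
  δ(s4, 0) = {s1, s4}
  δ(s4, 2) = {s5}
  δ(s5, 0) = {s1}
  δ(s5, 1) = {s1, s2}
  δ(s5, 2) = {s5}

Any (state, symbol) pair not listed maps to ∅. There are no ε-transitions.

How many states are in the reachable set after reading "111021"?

Start in {s1}.
Read '1': {s1} → ∅.
The set is empty and remains empty for the remaining 5 symbols.
That set has 0 states.

0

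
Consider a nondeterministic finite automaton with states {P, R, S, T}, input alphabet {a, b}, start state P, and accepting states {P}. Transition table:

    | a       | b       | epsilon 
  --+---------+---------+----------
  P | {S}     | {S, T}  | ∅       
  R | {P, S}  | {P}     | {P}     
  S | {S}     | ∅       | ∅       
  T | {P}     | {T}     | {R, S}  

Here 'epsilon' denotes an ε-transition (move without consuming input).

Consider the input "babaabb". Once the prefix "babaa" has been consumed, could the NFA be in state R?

No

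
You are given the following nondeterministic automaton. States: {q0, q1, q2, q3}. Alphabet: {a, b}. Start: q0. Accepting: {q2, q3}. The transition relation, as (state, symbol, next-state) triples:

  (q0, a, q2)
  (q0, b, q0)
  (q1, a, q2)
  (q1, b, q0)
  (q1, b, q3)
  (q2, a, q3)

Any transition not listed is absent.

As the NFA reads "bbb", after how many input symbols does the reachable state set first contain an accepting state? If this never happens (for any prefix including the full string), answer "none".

none

Start in {q0}.
Read 'b': {q0} → {q0}.
Read 'b': {q0} → {q0}.
Read 'b': {q0} → {q0}.
No reachable set along the way intersects F.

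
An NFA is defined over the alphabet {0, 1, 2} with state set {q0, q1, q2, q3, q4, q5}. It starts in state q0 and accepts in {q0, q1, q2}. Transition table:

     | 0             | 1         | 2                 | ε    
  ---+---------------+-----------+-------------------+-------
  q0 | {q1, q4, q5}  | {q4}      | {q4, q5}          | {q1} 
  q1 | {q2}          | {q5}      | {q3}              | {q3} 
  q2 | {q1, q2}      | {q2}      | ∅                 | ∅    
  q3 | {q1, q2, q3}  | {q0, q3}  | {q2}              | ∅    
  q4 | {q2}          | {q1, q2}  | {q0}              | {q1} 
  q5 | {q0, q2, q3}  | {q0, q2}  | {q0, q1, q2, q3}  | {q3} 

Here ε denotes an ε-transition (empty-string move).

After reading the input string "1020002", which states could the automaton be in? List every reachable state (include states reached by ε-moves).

{q0, q1, q2, q3, q4, q5}

Start: ε-closure({q0}) = {q0, q1, q3}.
Read '1': q0→{q4}, q1→{q5}, q3→{q0, q3}; union {q0, q3, q4, q5}; ε-closure = {q0, q1, q3, q4, q5}.
Read '0': q0→{q1, q4, q5}, q1→{q2}, q3→{q1, q2, q3}, q4→{q2}, q5→{q0, q2, q3}; now {q0, q1, q2, q3, q4, q5}.
Read '2': q0→{q4, q5}, q1→{q3}, q2→∅, q3→{q2}, q4→{q0}, q5→{q0, q1, q2, q3}; now {q0, q1, q2, q3, q4, q5}.
Read '0': q0→{q1, q4, q5}, q1→{q2}, q2→{q1, q2}, q3→{q1, q2, q3}, q4→{q2}, q5→{q0, q2, q3}; now {q0, q1, q2, q3, q4, q5}.
Read '0': q0→{q1, q4, q5}, q1→{q2}, q2→{q1, q2}, q3→{q1, q2, q3}, q4→{q2}, q5→{q0, q2, q3}; now {q0, q1, q2, q3, q4, q5}.
Read '0': q0→{q1, q4, q5}, q1→{q2}, q2→{q1, q2}, q3→{q1, q2, q3}, q4→{q2}, q5→{q0, q2, q3}; now {q0, q1, q2, q3, q4, q5}.
Read '2': q0→{q4, q5}, q1→{q3}, q2→∅, q3→{q2}, q4→{q0}, q5→{q0, q1, q2, q3}; now {q0, q1, q2, q3, q4, q5}.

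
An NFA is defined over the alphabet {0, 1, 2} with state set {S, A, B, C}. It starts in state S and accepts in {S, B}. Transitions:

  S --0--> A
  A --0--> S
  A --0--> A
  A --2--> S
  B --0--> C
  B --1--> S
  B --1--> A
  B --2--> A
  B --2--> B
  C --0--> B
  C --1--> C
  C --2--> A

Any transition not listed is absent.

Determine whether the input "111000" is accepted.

Start in {S}.
Read '1': {S} → ∅.
The set is empty and remains empty for the remaining 5 symbols.
The final set ∅ contains no accepting state.

No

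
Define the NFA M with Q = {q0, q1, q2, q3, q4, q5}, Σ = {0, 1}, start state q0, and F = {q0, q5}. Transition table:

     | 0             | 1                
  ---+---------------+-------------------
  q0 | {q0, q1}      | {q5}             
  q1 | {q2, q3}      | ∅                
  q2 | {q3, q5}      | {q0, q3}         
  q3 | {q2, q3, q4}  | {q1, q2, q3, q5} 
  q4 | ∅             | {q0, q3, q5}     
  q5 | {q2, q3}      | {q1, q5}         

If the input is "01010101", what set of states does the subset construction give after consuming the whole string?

Start in {q0}.
Read '0': {q0} → {q0, q1}.
Read '1': {q0, q1} → {q5}.
Read '0': {q5} → {q2, q3}.
Read '1': {q2, q3} → {q0, q1, q2, q3, q5}.
Read '0': {q0, q1, q2, q3, q5} → {q0, q1, q2, q3, q4, q5}.
Read '1': {q0, q1, q2, q3, q4, q5} → {q0, q1, q2, q3, q5}.
Read '0': {q0, q1, q2, q3, q5} → {q0, q1, q2, q3, q4, q5}.
Read '1': {q0, q1, q2, q3, q4, q5} → {q0, q1, q2, q3, q5}.

{q0, q1, q2, q3, q5}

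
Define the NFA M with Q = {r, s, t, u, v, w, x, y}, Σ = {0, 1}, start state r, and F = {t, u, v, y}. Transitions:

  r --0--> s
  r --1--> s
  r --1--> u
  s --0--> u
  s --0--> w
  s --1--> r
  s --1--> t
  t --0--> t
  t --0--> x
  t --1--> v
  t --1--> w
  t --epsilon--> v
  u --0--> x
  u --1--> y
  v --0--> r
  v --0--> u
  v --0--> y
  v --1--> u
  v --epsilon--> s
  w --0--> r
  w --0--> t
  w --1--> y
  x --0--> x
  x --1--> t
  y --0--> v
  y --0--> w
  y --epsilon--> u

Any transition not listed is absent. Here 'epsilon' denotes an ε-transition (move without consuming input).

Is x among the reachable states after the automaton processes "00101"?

Start in {r}.
Read '0': {r} → {s}.
Read '0': {s} → {u, w}.
Read '1': {u, w} → {u, y}.
Read '0': {u, y} → {s, v, w, x}.
Read '1': {s, v, w, x} → {r, s, t, u, v, y}.
State x is not in {r, s, t, u, v, y}.

No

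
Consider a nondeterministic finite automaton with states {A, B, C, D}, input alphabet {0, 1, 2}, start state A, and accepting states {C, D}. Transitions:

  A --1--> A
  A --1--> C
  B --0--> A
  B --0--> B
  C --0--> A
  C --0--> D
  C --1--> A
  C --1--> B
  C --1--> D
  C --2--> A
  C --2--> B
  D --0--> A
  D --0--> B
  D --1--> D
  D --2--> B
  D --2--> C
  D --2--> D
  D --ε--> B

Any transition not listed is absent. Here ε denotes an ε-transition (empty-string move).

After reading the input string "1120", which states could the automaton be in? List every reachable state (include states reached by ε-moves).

{A, B, D}

Start in {A}.
Read '1': A→{A, C}; now {A, C}.
Read '1': A→{A, C}, C→{A, B, D}; now {A, B, C, D}.
Read '2': A→∅, B→∅, C→{A, B}, D→{B, C, D}; now {A, B, C, D}.
Read '0': A→∅, B→{A, B}, C→{A, D}, D→{A, B}; now {A, B, D}.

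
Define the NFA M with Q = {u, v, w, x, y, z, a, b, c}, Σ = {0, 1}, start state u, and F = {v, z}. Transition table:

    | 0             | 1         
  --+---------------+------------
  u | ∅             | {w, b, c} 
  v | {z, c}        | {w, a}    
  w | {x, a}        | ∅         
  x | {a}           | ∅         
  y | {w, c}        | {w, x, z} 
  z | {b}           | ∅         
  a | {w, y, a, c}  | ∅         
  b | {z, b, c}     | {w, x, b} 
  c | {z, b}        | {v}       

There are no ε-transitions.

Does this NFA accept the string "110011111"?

Start in {u}.
Read '1': u→{w, b, c}; now {w, b, c}.
Read '1': w→∅, b→{w, x, b}, c→{v}; now {v, w, x, b}.
Read '0': v→{z, c}, w→{x, a}, x→{a}, b→{z, b, c}; now {x, z, a, b, c}.
Read '0': x→{a}, z→{b}, a→{w, y, a, c}, b→{z, b, c}, c→{z, b}; now {w, y, z, a, b, c}.
Read '1': w→∅, y→{w, x, z}, z→∅, a→∅, b→{w, x, b}, c→{v}; now {v, w, x, z, b}.
Read '1': v→{w, a}, w→∅, x→∅, z→∅, b→{w, x, b}; now {w, x, a, b}.
Read '1': w→∅, x→∅, a→∅, b→{w, x, b}; now {w, x, b}.
Read '1': w→∅, x→∅, b→{w, x, b}; now {w, x, b}.
Read '1': w→∅, x→∅, b→{w, x, b}; now {w, x, b}.
The final set {w, x, b} contains no accepting state.

No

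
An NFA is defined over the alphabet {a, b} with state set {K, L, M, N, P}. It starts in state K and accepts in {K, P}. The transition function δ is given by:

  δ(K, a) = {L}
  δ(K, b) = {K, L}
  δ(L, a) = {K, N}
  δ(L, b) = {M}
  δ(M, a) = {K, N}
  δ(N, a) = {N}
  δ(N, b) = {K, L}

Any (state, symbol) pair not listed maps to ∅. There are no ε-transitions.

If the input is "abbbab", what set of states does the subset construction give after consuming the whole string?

Start in {K}.
Read 'a': {K} → {L}.
Read 'b': {L} → {M}.
Read 'b': {M} → ∅.
The set is empty and remains empty for the remaining 3 symbols.

∅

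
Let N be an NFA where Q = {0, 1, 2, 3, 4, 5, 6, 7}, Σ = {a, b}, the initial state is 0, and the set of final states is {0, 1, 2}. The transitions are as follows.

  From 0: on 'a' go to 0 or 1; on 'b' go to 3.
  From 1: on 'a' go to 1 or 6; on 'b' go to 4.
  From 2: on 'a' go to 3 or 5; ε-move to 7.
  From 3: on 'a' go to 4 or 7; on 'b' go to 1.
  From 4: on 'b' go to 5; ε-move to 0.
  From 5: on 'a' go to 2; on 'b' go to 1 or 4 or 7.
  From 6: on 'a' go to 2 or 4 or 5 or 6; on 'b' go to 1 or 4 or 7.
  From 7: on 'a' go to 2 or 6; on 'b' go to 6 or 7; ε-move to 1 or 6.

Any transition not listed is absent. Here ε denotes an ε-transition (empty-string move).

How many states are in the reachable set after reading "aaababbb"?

7

Start in {0}.
Read 'a': 0→{0, 1}; now {0, 1}.
Read 'a': 0→{0, 1}, 1→{1, 6}; now {0, 1, 6}.
Read 'a': 0→{0, 1}, 1→{1, 6}, 6→{2, 4, 5, 6}; union {0, 1, 2, 4, 5, 6}; ε-closure = {0, 1, 2, 4, 5, 6, 7}.
Read 'b': 0→{3}, 1→{4}, 2→∅, 4→{5}, 5→{1, 4, 7}, 6→{1, 4, 7}, 7→{6, 7}; union {1, 3, 4, 5, 6, 7}; ε-closure = {0, 1, 3, 4, 5, 6, 7}.
Read 'a': 0→{0, 1}, 1→{1, 6}, 3→{4, 7}, 4→∅, 5→{2}, 6→{2, 4, 5, 6}, 7→{2, 6}; now {0, 1, 2, 4, 5, 6, 7}.
Read 'b': 0→{3}, 1→{4}, 2→∅, 4→{5}, 5→{1, 4, 7}, 6→{1, 4, 7}, 7→{6, 7}; union {1, 3, 4, 5, 6, 7}; ε-closure = {0, 1, 3, 4, 5, 6, 7}.
Read 'b': 0→{3}, 1→{4}, 3→{1}, 4→{5}, 5→{1, 4, 7}, 6→{1, 4, 7}, 7→{6, 7}; union {1, 3, 4, 5, 6, 7}; ε-closure = {0, 1, 3, 4, 5, 6, 7}.
Read 'b': 0→{3}, 1→{4}, 3→{1}, 4→{5}, 5→{1, 4, 7}, 6→{1, 4, 7}, 7→{6, 7}; union {1, 3, 4, 5, 6, 7}; ε-closure = {0, 1, 3, 4, 5, 6, 7}.
That set has 7 states.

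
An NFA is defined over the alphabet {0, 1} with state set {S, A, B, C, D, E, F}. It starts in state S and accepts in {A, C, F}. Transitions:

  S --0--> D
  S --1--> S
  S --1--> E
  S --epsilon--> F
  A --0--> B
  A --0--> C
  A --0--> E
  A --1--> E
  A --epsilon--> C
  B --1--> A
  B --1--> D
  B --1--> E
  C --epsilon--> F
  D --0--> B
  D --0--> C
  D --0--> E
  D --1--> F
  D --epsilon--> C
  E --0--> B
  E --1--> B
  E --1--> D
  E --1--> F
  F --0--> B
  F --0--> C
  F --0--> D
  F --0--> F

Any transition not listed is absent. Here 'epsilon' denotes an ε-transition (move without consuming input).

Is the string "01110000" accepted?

Yes

Start: ε-closure({S}) = {S, F}.
Read '0': S→{D}, F→{B, C, D, F}; now {B, C, D, F}.
Read '1': B→{A, D, E}, C→∅, D→{F}, F→∅; union {A, D, E, F}; ε-closure = {A, C, D, E, F}.
Read '1': A→{E}, C→∅, D→{F}, E→{B, D, F}, F→∅; union {B, D, E, F}; ε-closure = {B, C, D, E, F}.
Read '1': B→{A, D, E}, C→∅, D→{F}, E→{B, D, F}, F→∅; union {A, B, D, E, F}; ε-closure = {A, B, C, D, E, F}.
Read '0': A→{B, C, E}, B→∅, C→∅, D→{B, C, E}, E→{B}, F→{B, C, D, F}; now {B, C, D, E, F}.
Read '0': B→∅, C→∅, D→{B, C, E}, E→{B}, F→{B, C, D, F}; now {B, C, D, E, F}.
Read '0': B→∅, C→∅, D→{B, C, E}, E→{B}, F→{B, C, D, F}; now {B, C, D, E, F}.
Read '0': B→∅, C→∅, D→{B, C, E}, E→{B}, F→{B, C, D, F}; now {B, C, D, E, F}.
The final set {B, C, D, E, F} contains the accepting states C, F.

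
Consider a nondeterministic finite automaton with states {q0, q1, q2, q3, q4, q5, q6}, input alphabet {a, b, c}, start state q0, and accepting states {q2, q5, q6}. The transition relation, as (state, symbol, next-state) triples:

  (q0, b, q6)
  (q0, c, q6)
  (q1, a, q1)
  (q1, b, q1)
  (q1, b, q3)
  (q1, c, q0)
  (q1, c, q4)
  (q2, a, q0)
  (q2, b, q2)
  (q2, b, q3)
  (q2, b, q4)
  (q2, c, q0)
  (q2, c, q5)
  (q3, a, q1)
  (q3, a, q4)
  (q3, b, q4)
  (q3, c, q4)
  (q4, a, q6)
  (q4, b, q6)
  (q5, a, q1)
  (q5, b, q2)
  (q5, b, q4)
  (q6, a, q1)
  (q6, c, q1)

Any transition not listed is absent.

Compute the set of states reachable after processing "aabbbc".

∅

Start in {q0}.
Read 'a': {q0} → ∅.
The set is empty and remains empty for the remaining 5 symbols.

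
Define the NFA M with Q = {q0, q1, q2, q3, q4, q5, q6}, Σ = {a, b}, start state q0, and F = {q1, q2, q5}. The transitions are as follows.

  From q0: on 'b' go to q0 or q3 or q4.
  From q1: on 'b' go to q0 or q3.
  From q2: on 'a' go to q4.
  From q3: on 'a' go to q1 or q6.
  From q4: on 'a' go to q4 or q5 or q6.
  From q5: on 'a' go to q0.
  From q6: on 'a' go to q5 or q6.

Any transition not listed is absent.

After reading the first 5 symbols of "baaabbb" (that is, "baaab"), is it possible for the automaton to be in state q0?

Start in {q0}.
Read 'b': q0→{q0, q3, q4}; now {q0, q3, q4}.
Read 'a': q0→∅, q3→{q1, q6}, q4→{q4, q5, q6}; now {q1, q4, q5, q6}.
Read 'a': q1→∅, q4→{q4, q5, q6}, q5→{q0}, q6→{q5, q6}; now {q0, q4, q5, q6}.
Read 'a': q0→∅, q4→{q4, q5, q6}, q5→{q0}, q6→{q5, q6}; now {q0, q4, q5, q6}.
Read 'b': q0→{q0, q3, q4}, q4→∅, q5→∅, q6→∅; now {q0, q3, q4}.
State q0 is in {q0, q3, q4}.

Yes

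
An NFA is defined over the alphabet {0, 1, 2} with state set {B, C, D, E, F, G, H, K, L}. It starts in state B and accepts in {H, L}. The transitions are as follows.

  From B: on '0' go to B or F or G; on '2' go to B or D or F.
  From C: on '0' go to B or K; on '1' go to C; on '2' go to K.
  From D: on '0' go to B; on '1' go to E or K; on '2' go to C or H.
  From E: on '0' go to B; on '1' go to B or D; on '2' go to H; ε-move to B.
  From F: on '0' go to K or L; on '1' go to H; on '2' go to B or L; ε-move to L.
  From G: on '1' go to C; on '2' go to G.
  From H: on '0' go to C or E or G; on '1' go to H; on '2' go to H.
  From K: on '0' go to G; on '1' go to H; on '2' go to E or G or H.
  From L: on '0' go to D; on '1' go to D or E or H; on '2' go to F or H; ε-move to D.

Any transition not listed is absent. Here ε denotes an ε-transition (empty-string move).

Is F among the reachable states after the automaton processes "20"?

Yes

Start in {B}.
Read '2': B→{B, D, F}; union {B, D, F}; ε-closure = {B, D, F, L}.
Read '0': B→{B, F, G}, D→{B}, F→{K, L}, L→{D}; now {B, D, F, G, K, L}.
State F is in {B, D, F, G, K, L}.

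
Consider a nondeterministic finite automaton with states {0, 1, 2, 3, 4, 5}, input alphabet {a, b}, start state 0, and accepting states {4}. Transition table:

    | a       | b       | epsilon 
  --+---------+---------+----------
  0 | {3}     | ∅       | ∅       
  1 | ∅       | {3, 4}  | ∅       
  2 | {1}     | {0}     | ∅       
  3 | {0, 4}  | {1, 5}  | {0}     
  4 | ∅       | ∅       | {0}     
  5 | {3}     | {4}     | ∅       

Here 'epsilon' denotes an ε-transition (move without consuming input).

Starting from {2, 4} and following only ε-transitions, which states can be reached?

{0, 2, 4}

Begin with {2, 4}.
ε-move 4 → 0; add 0.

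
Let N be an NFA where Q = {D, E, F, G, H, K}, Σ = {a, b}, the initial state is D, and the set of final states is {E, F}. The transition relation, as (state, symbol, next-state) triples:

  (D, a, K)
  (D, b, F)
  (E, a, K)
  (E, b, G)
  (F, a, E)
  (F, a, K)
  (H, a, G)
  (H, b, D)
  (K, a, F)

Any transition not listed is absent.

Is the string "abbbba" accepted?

No

Start in {D}.
Read 'a': D→{K}; now {K}.
Read 'b': K→∅; now ∅.
The set is empty and remains empty for the remaining 4 symbols.
The final set ∅ contains no accepting state.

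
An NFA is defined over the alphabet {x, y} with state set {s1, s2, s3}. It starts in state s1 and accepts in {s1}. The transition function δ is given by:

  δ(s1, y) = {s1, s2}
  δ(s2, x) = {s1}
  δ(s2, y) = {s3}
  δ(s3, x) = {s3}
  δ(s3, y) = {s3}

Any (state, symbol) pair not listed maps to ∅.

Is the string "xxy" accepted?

No

Start in {s1}.
Read 'x': {s1} → ∅.
The set is empty and remains empty for the remaining 2 symbols.
The final set ∅ contains no accepting state.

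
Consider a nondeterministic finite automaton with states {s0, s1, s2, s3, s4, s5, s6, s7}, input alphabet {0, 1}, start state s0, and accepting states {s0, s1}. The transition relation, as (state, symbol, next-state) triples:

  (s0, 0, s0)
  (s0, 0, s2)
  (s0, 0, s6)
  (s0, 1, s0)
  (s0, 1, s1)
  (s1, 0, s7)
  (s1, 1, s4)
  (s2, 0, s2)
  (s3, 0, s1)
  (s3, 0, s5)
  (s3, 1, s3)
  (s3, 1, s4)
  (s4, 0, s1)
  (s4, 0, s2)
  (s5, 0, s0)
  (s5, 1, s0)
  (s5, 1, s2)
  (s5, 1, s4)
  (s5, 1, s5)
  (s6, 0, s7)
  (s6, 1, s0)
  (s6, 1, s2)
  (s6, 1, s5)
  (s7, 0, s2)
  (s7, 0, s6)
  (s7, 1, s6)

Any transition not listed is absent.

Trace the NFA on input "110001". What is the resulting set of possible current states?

Start in {s0}.
Read '1': s0→{s0, s1}; now {s0, s1}.
Read '1': s0→{s0, s1}, s1→{s4}; now {s0, s1, s4}.
Read '0': s0→{s0, s2, s6}, s1→{s7}, s4→{s1, s2}; now {s0, s1, s2, s6, s7}.
Read '0': s0→{s0, s2, s6}, s1→{s7}, s2→{s2}, s6→{s7}, s7→{s2, s6}; now {s0, s2, s6, s7}.
Read '0': s0→{s0, s2, s6}, s2→{s2}, s6→{s7}, s7→{s2, s6}; now {s0, s2, s6, s7}.
Read '1': s0→{s0, s1}, s2→∅, s6→{s0, s2, s5}, s7→{s6}; now {s0, s1, s2, s5, s6}.

{s0, s1, s2, s5, s6}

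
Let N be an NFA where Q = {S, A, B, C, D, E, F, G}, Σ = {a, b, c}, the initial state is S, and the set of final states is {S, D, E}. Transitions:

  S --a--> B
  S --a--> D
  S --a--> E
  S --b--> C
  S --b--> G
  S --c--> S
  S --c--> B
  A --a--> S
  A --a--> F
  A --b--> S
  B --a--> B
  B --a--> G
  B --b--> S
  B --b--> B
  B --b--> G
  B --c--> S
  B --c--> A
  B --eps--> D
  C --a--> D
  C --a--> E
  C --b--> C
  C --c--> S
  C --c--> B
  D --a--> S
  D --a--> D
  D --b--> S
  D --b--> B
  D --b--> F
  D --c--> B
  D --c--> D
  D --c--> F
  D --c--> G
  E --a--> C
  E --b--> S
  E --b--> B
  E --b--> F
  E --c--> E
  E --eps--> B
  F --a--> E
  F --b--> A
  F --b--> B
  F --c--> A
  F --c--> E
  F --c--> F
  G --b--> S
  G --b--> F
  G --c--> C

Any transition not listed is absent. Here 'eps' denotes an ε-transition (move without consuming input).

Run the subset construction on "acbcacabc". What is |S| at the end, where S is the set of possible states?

Start in {S}.
Read 'a': S→{B, D, E}; now {B, D, E}.
Read 'c': B→{S, A}, D→{B, D, F, G}, E→{E}; now {S, A, B, D, E, F, G}.
Read 'b': S→{C, G}, A→{S}, B→{S, B, G}, D→{S, B, F}, E→{S, B, F}, F→{A, B}, G→{S, F}; union {S, A, B, C, F, G}; ε-closure = {S, A, B, C, D, F, G}.
Read 'c': S→{S, B}, A→∅, B→{S, A}, C→{S, B}, D→{B, D, F, G}, F→{A, E, F}, G→{C}; now {S, A, B, C, D, E, F, G}.
Read 'a': S→{B, D, E}, A→{S, F}, B→{B, G}, C→{D, E}, D→{S, D}, E→{C}, F→{E}, G→∅; now {S, B, C, D, E, F, G}.
Read 'c': S→{S, B}, B→{S, A}, C→{S, B}, D→{B, D, F, G}, E→{E}, F→{A, E, F}, G→{C}; now {S, A, B, C, D, E, F, G}.
Read 'a': S→{B, D, E}, A→{S, F}, B→{B, G}, C→{D, E}, D→{S, D}, E→{C}, F→{E}, G→∅; now {S, B, C, D, E, F, G}.
Read 'b': S→{C, G}, B→{S, B, G}, C→{C}, D→{S, B, F}, E→{S, B, F}, F→{A, B}, G→{S, F}; union {S, A, B, C, F, G}; ε-closure = {S, A, B, C, D, F, G}.
Read 'c': S→{S, B}, A→∅, B→{S, A}, C→{S, B}, D→{B, D, F, G}, F→{A, E, F}, G→{C}; now {S, A, B, C, D, E, F, G}.
That set has 8 states.

8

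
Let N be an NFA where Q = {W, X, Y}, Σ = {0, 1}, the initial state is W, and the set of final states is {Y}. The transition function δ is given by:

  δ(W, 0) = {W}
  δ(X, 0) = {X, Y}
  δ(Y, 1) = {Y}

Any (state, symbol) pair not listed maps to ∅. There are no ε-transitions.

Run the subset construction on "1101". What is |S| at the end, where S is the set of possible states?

Start in {W}.
Read '1': W→∅; now ∅.
The set is empty and remains empty for the remaining 3 symbols.
That set has 0 states.

0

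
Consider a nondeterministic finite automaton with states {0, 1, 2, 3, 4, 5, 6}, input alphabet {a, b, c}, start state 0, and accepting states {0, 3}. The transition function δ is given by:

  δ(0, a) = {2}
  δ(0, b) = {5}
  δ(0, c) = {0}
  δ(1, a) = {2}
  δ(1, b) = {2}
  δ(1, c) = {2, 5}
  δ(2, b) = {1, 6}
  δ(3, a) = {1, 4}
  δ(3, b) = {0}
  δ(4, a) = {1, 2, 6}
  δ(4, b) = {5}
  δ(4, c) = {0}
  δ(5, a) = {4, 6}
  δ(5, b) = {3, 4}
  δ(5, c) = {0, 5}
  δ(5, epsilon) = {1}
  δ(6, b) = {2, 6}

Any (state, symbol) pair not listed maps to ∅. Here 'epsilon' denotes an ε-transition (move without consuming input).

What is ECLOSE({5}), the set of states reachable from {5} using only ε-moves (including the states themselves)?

Begin with {5}.
ε-move 5 → 1; add 1.

{1, 5}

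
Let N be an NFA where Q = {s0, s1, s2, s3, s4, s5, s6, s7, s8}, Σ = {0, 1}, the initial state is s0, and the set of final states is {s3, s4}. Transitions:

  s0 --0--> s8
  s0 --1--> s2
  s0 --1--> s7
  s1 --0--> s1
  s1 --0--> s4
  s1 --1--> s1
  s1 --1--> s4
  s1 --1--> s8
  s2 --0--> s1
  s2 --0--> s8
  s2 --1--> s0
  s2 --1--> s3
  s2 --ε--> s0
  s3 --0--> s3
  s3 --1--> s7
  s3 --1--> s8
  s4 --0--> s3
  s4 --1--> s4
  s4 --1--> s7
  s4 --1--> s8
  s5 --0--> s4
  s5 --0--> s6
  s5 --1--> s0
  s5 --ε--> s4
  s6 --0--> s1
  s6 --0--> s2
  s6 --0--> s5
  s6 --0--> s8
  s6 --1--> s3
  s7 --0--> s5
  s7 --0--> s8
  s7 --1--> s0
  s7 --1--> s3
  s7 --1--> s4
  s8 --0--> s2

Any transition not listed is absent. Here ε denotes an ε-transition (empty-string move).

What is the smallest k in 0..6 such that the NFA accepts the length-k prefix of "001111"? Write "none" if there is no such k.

Start in {s0}.
Read '0': {s0} → {s8}.
Read '0': {s8} → {s0, s2}.
Read '1': {s0, s2} → {s0, s2, s3, s7}.
None of the earlier sets intersect F, but {s0, s2, s3, s7} does.

3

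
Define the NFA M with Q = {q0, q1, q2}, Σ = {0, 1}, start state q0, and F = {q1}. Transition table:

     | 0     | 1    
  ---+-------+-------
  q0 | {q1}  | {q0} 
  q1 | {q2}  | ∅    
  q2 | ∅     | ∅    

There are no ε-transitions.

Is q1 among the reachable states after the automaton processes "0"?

Yes

Start in {q0}.
Read '0': {q0} → {q1}.
State q1 is in {q1}.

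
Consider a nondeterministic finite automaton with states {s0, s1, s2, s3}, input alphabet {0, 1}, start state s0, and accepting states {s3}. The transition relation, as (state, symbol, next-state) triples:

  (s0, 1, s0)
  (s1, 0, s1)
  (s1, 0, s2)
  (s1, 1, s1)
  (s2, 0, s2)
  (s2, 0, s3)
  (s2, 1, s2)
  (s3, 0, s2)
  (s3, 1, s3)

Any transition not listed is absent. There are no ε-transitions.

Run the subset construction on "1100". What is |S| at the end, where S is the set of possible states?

0

Start in {s0}.
Read '1': s0→{s0}; now {s0}.
Read '1': s0→{s0}; now {s0}.
Read '0': s0→∅; now ∅.
The set is empty and remains empty for the remaining 1 symbol.
That set has 0 states.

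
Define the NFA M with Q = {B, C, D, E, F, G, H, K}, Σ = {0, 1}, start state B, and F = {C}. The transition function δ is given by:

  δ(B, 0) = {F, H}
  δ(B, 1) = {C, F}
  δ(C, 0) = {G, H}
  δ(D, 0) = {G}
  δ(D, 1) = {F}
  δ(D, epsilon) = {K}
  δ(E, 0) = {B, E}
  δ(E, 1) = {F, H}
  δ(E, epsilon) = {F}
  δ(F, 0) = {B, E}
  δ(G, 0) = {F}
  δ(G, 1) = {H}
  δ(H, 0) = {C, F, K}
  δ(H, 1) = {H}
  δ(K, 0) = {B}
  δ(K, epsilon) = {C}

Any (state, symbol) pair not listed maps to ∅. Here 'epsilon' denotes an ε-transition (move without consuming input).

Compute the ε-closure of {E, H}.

{E, F, H}

Begin with {E, H}.
ε-move E → F; add F.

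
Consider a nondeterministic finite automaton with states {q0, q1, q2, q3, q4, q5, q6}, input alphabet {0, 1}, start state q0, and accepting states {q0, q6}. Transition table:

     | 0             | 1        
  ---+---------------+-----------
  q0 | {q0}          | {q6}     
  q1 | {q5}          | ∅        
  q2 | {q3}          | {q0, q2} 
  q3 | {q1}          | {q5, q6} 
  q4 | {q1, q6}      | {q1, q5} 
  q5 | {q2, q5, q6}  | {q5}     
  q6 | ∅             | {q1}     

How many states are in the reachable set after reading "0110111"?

1

Start in {q0}.
Read '0': q0→{q0}; now {q0}.
Read '1': q0→{q6}; now {q6}.
Read '1': q6→{q1}; now {q1}.
Read '0': q1→{q5}; now {q5}.
Read '1': q5→{q5}; now {q5}.
Read '1': q5→{q5}; now {q5}.
Read '1': q5→{q5}; now {q5}.
That set has 1 state.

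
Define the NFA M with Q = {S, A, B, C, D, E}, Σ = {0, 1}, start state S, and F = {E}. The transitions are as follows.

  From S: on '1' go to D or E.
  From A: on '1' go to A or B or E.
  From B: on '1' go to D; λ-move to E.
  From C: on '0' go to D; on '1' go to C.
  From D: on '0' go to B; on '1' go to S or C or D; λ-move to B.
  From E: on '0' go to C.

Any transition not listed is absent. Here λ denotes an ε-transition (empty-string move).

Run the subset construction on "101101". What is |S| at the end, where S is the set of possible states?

5

Start in {S}.
Read '1': S→{D, E}; union {D, E}; ε-closure = {B, D, E}.
Read '0': B→∅, D→{B}, E→{C}; union {B, C}; ε-closure = {B, C, E}.
Read '1': B→{D}, C→{C}, E→∅; union {C, D}; ε-closure = {B, C, D, E}.
Read '1': B→{D}, C→{C}, D→{S, C, D}, E→∅; union {S, C, D}; ε-closure = {S, B, C, D, E}.
Read '0': S→∅, B→∅, C→{D}, D→{B}, E→{C}; union {B, C, D}; ε-closure = {B, C, D, E}.
Read '1': B→{D}, C→{C}, D→{S, C, D}, E→∅; union {S, C, D}; ε-closure = {S, B, C, D, E}.
That set has 5 states.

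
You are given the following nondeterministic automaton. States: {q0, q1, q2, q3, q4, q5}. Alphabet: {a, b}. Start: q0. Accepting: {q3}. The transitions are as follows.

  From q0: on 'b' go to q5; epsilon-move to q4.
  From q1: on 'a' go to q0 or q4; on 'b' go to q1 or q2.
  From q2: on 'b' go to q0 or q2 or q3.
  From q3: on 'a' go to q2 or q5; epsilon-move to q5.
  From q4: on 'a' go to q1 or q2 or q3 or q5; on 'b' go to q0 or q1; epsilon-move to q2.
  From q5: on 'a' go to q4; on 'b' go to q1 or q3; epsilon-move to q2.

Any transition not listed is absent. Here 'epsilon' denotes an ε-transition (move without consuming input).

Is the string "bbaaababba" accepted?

Start: ε-closure({q0}) = {q0, q2, q4}.
Read 'b': q0→{q5}, q2→{q0, q2, q3}, q4→{q0, q1}; union {q0, q1, q2, q3, q5}; ε-closure = {q0, q1, q2, q3, q4, q5}.
Read 'b': q0→{q5}, q1→{q1, q2}, q2→{q0, q2, q3}, q3→∅, q4→{q0, q1}, q5→{q1, q3}; union {q0, q1, q2, q3, q5}; ε-closure = {q0, q1, q2, q3, q4, q5}.
Read 'a': q0→∅, q1→{q0, q4}, q2→∅, q3→{q2, q5}, q4→{q1, q2, q3, q5}, q5→{q4}; now {q0, q1, q2, q3, q4, q5}.
Read 'a': q0→∅, q1→{q0, q4}, q2→∅, q3→{q2, q5}, q4→{q1, q2, q3, q5}, q5→{q4}; now {q0, q1, q2, q3, q4, q5}.
Read 'a': q0→∅, q1→{q0, q4}, q2→∅, q3→{q2, q5}, q4→{q1, q2, q3, q5}, q5→{q4}; now {q0, q1, q2, q3, q4, q5}.
Read 'b': q0→{q5}, q1→{q1, q2}, q2→{q0, q2, q3}, q3→∅, q4→{q0, q1}, q5→{q1, q3}; union {q0, q1, q2, q3, q5}; ε-closure = {q0, q1, q2, q3, q4, q5}.
Read 'a': q0→∅, q1→{q0, q4}, q2→∅, q3→{q2, q5}, q4→{q1, q2, q3, q5}, q5→{q4}; now {q0, q1, q2, q3, q4, q5}.
Read 'b': q0→{q5}, q1→{q1, q2}, q2→{q0, q2, q3}, q3→∅, q4→{q0, q1}, q5→{q1, q3}; union {q0, q1, q2, q3, q5}; ε-closure = {q0, q1, q2, q3, q4, q5}.
Read 'b': q0→{q5}, q1→{q1, q2}, q2→{q0, q2, q3}, q3→∅, q4→{q0, q1}, q5→{q1, q3}; union {q0, q1, q2, q3, q5}; ε-closure = {q0, q1, q2, q3, q4, q5}.
Read 'a': q0→∅, q1→{q0, q4}, q2→∅, q3→{q2, q5}, q4→{q1, q2, q3, q5}, q5→{q4}; now {q0, q1, q2, q3, q4, q5}.
The final set {q0, q1, q2, q3, q4, q5} contains the accepting state q3.

Yes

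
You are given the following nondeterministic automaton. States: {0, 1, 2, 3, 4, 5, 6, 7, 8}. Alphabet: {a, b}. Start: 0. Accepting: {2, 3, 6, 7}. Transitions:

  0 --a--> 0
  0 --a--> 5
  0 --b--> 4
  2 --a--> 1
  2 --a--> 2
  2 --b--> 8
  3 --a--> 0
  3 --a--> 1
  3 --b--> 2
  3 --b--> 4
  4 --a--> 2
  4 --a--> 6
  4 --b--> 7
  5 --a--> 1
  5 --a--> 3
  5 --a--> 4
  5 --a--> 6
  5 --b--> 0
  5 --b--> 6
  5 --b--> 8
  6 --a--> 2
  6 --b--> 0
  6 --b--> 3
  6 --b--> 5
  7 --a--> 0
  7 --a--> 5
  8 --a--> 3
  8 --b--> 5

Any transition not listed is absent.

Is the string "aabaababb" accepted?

Yes

Start in {0}.
Read 'a': {0} → {0, 5}.
Read 'a': {0, 5} → {0, 1, 3, 4, 5, 6}.
Read 'b': {0, 1, 3, 4, 5, 6} → {0, 2, 3, 4, 5, 6, 7, 8}.
Read 'a': {0, 2, 3, 4, 5, 6, 7, 8} → {0, 1, 2, 3, 4, 5, 6}.
Read 'a': {0, 1, 2, 3, 4, 5, 6} → {0, 1, 2, 3, 4, 5, 6}.
Read 'b': {0, 1, 2, 3, 4, 5, 6} → {0, 2, 3, 4, 5, 6, 7, 8}.
Read 'a': {0, 2, 3, 4, 5, 6, 7, 8} → {0, 1, 2, 3, 4, 5, 6}.
Read 'b': {0, 1, 2, 3, 4, 5, 6} → {0, 2, 3, 4, 5, 6, 7, 8}.
Read 'b': {0, 2, 3, 4, 5, 6, 7, 8} → {0, 2, 3, 4, 5, 6, 7, 8}.
The final set {0, 2, 3, 4, 5, 6, 7, 8} contains the accepting states 2, 3, 6, 7.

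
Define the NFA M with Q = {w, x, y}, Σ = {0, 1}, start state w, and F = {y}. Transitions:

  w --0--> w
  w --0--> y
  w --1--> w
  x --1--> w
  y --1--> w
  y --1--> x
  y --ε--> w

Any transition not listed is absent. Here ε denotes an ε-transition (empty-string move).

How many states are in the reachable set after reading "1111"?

Start in {w}.
Read '1': {w} → {w}.
Read '1': {w} → {w}.
Read '1': {w} → {w}.
Read '1': {w} → {w}.
That set has 1 state.

1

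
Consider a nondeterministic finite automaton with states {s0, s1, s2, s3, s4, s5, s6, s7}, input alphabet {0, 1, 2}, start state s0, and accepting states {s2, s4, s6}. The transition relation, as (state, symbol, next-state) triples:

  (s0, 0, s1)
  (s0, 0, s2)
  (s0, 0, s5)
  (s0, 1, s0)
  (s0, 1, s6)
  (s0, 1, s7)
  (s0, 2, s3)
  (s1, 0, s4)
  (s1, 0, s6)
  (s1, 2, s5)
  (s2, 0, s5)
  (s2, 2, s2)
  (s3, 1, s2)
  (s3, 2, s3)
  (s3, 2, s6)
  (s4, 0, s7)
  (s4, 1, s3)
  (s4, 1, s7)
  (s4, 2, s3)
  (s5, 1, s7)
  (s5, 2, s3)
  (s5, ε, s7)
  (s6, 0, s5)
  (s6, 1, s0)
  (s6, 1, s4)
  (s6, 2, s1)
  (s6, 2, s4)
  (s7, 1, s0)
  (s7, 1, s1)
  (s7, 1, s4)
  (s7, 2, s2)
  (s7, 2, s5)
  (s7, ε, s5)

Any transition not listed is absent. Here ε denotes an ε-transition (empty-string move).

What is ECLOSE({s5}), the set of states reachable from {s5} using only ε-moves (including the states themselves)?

Begin with {s5}.
ε-move s5 → s7; add s7.

{s5, s7}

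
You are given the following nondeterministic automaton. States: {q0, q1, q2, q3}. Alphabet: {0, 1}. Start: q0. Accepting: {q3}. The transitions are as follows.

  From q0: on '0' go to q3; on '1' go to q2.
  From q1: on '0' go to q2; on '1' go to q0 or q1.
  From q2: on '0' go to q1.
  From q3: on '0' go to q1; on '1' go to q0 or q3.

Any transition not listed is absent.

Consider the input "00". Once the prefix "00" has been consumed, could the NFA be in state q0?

No

Start in {q0}.
Read '0': {q0} → {q3}.
Read '0': {q3} → {q1}.
State q0 is not in {q1}.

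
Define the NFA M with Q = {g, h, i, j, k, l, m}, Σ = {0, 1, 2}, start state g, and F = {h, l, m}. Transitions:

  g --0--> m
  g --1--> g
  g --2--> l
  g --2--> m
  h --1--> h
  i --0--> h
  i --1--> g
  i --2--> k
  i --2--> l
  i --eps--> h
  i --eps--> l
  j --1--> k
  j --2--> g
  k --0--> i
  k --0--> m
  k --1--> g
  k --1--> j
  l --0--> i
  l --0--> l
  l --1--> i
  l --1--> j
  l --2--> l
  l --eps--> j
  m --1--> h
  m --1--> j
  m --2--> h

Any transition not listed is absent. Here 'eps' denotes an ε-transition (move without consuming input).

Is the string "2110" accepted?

Yes

Start in {g}.
Read '2': g→{l, m}; union {l, m}; ε-closure = {j, l, m}.
Read '1': j→{k}, l→{i, j}, m→{h, j}; union {h, i, j, k}; ε-closure = {h, i, j, k, l}.
Read '1': h→{h}, i→{g}, j→{k}, k→{g, j}, l→{i, j}; union {g, h, i, j, k}; ε-closure = {g, h, i, j, k, l}.
Read '0': g→{m}, h→∅, i→{h}, j→∅, k→{i, m}, l→{i, l}; union {h, i, l, m}; ε-closure = {h, i, j, l, m}.
The final set {h, i, j, l, m} contains the accepting states h, l, m.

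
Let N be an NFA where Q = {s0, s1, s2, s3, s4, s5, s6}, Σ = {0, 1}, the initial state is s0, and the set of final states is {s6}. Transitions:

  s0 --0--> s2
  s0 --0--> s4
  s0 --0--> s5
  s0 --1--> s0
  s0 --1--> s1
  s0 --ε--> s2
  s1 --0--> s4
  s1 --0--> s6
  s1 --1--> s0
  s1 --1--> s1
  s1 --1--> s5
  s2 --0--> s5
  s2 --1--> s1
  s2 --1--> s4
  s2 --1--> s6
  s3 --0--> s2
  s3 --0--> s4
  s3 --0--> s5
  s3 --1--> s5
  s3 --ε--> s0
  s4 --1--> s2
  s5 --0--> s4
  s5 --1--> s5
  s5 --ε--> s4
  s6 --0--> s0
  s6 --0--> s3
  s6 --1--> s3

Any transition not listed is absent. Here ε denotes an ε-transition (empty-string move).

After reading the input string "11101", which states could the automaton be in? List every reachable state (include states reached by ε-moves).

Start: ε-closure({s0}) = {s0, s2}.
Read '1': {s0, s2} → {s0, s1, s2, s4, s6}.
Read '1': {s0, s1, s2, s4, s6} → {s0, s1, s2, s3, s4, s5, s6}.
Read '1': {s0, s1, s2, s3, s4, s5, s6} → {s0, s1, s2, s3, s4, s5, s6}.
Read '0': {s0, s1, s2, s3, s4, s5, s6} → {s0, s2, s3, s4, s5, s6}.
Read '1': {s0, s2, s3, s4, s5, s6} → {s0, s1, s2, s3, s4, s5, s6}.

{s0, s1, s2, s3, s4, s5, s6}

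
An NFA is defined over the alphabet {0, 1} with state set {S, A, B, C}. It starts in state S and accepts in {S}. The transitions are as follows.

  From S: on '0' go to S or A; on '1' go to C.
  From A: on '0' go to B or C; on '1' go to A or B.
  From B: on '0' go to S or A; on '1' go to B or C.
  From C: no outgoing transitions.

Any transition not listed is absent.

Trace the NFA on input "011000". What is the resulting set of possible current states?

Start in {S}.
Read '0': {S} → {S, A}.
Read '1': {S, A} → {A, B, C}.
Read '1': {A, B, C} → {A, B, C}.
Read '0': {A, B, C} → {S, A, B, C}.
Read '0': {S, A, B, C} → {S, A, B, C}.
Read '0': {S, A, B, C} → {S, A, B, C}.

{S, A, B, C}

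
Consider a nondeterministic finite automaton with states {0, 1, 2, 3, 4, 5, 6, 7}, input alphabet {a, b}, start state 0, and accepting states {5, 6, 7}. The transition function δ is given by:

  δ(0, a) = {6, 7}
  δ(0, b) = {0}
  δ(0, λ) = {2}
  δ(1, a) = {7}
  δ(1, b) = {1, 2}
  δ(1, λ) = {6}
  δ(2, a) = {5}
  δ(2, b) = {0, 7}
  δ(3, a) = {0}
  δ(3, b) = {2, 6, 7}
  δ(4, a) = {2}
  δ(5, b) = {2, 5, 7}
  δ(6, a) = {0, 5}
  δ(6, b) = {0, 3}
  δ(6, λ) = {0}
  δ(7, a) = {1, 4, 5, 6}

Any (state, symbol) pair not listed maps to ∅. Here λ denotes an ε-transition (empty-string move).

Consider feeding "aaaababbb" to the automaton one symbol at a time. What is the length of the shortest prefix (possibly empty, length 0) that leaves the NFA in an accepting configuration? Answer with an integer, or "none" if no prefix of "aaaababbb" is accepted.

Start: ε-closure({0}) = {0, 2}.
Read 'a': {0, 2} → {0, 2, 5, 6, 7}.
None of the earlier sets intersect F, but {0, 2, 5, 6, 7} does.

1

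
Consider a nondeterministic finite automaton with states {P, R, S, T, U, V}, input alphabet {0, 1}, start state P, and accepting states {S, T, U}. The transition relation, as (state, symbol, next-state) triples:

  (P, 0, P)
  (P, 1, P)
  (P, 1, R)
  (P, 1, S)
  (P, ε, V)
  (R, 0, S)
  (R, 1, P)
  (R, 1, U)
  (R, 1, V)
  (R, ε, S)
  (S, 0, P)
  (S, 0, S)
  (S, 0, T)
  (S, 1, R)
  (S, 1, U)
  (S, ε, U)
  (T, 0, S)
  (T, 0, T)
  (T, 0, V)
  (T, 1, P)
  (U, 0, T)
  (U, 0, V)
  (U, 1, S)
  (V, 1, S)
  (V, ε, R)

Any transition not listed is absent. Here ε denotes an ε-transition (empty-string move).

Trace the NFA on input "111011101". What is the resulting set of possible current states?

{P, R, S, U, V}

Start: ε-closure({P}) = {P, R, S, U, V}.
Read '1': {P, R, S, U, V} → {P, R, S, U, V}.
Read '1': {P, R, S, U, V} → {P, R, S, U, V}.
Read '1': {P, R, S, U, V} → {P, R, S, U, V}.
Read '0': {P, R, S, U, V} → {P, R, S, T, U, V}.
Read '1': {P, R, S, T, U, V} → {P, R, S, U, V}.
Read '1': {P, R, S, U, V} → {P, R, S, U, V}.
Read '1': {P, R, S, U, V} → {P, R, S, U, V}.
Read '0': {P, R, S, U, V} → {P, R, S, T, U, V}.
Read '1': {P, R, S, T, U, V} → {P, R, S, U, V}.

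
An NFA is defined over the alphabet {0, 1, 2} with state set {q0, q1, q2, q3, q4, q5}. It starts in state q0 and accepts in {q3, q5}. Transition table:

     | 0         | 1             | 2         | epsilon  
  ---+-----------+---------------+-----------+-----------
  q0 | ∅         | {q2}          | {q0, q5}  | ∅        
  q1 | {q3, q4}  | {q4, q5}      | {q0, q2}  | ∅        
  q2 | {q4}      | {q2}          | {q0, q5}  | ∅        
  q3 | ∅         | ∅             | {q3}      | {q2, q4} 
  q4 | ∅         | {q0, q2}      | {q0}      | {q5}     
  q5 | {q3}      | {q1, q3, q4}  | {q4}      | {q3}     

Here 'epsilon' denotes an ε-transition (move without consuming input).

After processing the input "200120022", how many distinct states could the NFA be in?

5

Start in {q0}.
Read '2': q0→{q0, q5}; union {q0, q5}; ε-closure = {q0, q2, q3, q4, q5}.
Read '0': q0→∅, q2→{q4}, q3→∅, q4→∅, q5→{q3}; union {q3, q4}; ε-closure = {q2, q3, q4, q5}.
Read '0': q2→{q4}, q3→∅, q4→∅, q5→{q3}; union {q3, q4}; ε-closure = {q2, q3, q4, q5}.
Read '1': q2→{q2}, q3→∅, q4→{q0, q2}, q5→{q1, q3, q4}; union {q0, q1, q2, q3, q4}; ε-closure = {q0, q1, q2, q3, q4, q5}.
Read '2': q0→{q0, q5}, q1→{q0, q2}, q2→{q0, q5}, q3→{q3}, q4→{q0}, q5→{q4}; now {q0, q2, q3, q4, q5}.
Read '0': q0→∅, q2→{q4}, q3→∅, q4→∅, q5→{q3}; union {q3, q4}; ε-closure = {q2, q3, q4, q5}.
Read '0': q2→{q4}, q3→∅, q4→∅, q5→{q3}; union {q3, q4}; ε-closure = {q2, q3, q4, q5}.
Read '2': q2→{q0, q5}, q3→{q3}, q4→{q0}, q5→{q4}; union {q0, q3, q4, q5}; ε-closure = {q0, q2, q3, q4, q5}.
Read '2': q0→{q0, q5}, q2→{q0, q5}, q3→{q3}, q4→{q0}, q5→{q4}; union {q0, q3, q4, q5}; ε-closure = {q0, q2, q3, q4, q5}.
That set has 5 states.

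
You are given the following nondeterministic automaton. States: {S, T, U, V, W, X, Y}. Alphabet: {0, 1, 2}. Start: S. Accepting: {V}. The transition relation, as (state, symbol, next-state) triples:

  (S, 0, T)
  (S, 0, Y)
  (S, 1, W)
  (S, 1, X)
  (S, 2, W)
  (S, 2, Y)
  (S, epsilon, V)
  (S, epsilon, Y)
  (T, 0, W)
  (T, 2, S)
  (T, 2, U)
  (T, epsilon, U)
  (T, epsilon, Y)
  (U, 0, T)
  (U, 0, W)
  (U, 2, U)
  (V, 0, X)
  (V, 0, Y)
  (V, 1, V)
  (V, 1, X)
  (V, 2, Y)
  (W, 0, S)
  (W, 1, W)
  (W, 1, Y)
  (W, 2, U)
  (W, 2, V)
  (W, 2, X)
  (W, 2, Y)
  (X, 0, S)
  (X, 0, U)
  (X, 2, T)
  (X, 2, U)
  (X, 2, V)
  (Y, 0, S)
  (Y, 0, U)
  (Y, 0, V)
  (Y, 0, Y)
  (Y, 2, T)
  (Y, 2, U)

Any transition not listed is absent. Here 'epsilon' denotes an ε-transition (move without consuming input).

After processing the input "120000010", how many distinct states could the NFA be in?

5

Start: ε-closure({S}) = {S, V, Y}.
Read '1': {S, V, Y} → {V, W, X}.
Read '2': {V, W, X} → {T, U, V, X, Y}.
Read '0': {T, U, V, X, Y} → {S, T, U, V, W, X, Y}.
Read '0': {S, T, U, V, W, X, Y} → {S, T, U, V, W, X, Y}.
Read '0': {S, T, U, V, W, X, Y} → {S, T, U, V, W, X, Y}.
Read '0': {S, T, U, V, W, X, Y} → {S, T, U, V, W, X, Y}.
Read '0': {S, T, U, V, W, X, Y} → {S, T, U, V, W, X, Y}.
Read '1': {S, T, U, V, W, X, Y} → {V, W, X, Y}.
Read '0': {V, W, X, Y} → {S, U, V, X, Y}.
That set has 5 states.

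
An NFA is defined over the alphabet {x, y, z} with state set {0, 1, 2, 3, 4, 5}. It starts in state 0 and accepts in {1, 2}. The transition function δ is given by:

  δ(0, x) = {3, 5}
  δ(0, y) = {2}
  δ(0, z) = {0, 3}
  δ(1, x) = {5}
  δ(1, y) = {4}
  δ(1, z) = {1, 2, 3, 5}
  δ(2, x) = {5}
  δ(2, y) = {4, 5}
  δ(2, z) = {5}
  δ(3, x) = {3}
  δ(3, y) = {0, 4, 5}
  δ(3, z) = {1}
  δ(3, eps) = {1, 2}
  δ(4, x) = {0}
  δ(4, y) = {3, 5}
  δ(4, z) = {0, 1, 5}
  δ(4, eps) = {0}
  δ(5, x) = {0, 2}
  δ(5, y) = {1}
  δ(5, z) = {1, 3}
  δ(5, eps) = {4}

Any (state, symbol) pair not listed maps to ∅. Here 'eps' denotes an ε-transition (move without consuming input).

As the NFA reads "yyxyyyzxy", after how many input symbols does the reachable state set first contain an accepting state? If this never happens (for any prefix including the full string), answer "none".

1

Start in {0}.
Read 'y': {0} → {2}.
None of the earlier sets intersect F, but {2} does.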